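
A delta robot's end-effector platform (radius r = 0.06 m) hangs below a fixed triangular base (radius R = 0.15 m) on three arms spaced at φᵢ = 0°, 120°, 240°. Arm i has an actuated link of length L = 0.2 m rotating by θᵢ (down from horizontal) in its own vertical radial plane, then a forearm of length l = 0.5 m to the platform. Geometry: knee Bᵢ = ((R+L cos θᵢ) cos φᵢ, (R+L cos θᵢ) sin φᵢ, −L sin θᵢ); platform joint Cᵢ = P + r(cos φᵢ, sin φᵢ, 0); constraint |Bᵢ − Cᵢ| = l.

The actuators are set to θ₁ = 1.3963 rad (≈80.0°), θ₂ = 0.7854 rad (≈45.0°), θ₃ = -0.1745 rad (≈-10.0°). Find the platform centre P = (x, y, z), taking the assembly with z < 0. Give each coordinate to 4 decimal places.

arm 1 at φ=0.0°: (R−r)+L cos θ1 = 0.1247;  O1 = (0.1247, 0.0000, -0.1970)
arm 2 at φ=120.0°: (R−r)+L cos θ2 = 0.2314;  O2 = (-0.1157, 0.2004, -0.1414)
O3 = (0.2870·cos240.0°, 0.2870·sin240.0°, 0.0347) = (-0.1435, -0.2485, 0.0347)
subtract pairs → two planes through P
[-0.4809 0.4008 0.1111]·P = 0.0192;  [-0.5364 -0.4970 0.4634]·P = 0.0292
Cramer: x(z) = -0.0468+0.5307z;  y(z) = -0.0082+0.3595z
into |P−O₁|² = l²: 1.4109z² + 0.2059z + -0.1817 = 0;  Δ = 1.0679;  z = -0.4392 or 0.2932 → z<0 root = -0.4392
x = -0.2799, y = -0.1661

(-0.2799, -0.1661, -0.4392)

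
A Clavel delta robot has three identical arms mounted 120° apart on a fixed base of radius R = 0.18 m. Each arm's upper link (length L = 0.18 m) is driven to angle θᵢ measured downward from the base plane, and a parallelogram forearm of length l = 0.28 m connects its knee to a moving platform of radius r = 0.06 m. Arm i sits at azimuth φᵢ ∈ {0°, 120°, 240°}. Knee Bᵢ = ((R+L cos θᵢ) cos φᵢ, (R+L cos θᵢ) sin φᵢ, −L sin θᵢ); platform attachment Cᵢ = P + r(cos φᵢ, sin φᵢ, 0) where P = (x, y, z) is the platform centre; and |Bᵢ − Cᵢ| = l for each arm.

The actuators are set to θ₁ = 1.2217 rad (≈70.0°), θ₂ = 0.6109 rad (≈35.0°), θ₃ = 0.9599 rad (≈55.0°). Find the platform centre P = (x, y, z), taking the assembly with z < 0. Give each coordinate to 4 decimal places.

(-0.0652, 0.0398, -0.2954)

arm 1 at φ=0.0°: e+L cos θ1 = 0.1816;  S1 = (0.1816, 0.0000, -0.1691)
φ2=120.0°: virtual centre (-0.1337, 0.2316, -0.1032), radius l
φ3=240.0°: virtual centre (-0.1116, -0.1933, -0.1474), radius l
subtract pairs → two planes through P
linear system: -0.6306x+0.4632y = 0.0206−0.1318z; -0.5864x+-0.3867y = 0.0100−0.0434z
Cramer: x(z) = -0.0245+0.1379z;  y(z) = 0.0112-0.0968z
into |P−S₁|² = l²: 1.0284z² + 0.2793z + -0.0072 = 0;  Δ = 0.1077;  z = -0.2954 or 0.0238 → z<0 root = -0.2954
x = -0.0652, y = 0.0398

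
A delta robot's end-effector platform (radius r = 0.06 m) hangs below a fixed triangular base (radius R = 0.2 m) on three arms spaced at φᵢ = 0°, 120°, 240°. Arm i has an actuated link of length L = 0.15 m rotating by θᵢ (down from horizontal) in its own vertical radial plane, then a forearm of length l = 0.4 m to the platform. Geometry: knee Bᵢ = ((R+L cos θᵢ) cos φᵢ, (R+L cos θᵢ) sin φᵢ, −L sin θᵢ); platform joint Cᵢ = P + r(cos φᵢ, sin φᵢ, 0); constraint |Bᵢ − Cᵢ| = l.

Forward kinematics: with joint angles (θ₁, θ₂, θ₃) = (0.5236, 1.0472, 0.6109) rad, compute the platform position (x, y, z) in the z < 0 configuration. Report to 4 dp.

arm 1 at φ=0.0°: e+L cos θ1 = 0.2699;  centre 1 = (0.2699, 0.0000, -0.0750)
φ2=120.0°: virtual centre (-0.1075, 0.1862, -0.1299), radius l
arm 3 at φ=240.0°: e+L cos θ3 = 0.2629;  centre 3 = (-0.1314, -0.2277, -0.0860)
|centre ₂|²−|centre ₁|² = -0.0154;  |centre ₃|²−|centre ₁|² = -0.0020
plane₁₂: -0.7548x+0.3724y+-0.1098z = -0.0154
det = 0.6426;  x = 0.0120+-0.0906z,  y = -0.0169+0.1112z
sphere 1 gives Az²+Bz+C=0 with A=1.0206, B=0.1930, C=-0.0876;  B²−4AC=0.3948;  roots -0.4024, 0.2133;  negative root z = -0.4024
x = 0.0485, y = -0.0616

(0.0485, -0.0616, -0.4024)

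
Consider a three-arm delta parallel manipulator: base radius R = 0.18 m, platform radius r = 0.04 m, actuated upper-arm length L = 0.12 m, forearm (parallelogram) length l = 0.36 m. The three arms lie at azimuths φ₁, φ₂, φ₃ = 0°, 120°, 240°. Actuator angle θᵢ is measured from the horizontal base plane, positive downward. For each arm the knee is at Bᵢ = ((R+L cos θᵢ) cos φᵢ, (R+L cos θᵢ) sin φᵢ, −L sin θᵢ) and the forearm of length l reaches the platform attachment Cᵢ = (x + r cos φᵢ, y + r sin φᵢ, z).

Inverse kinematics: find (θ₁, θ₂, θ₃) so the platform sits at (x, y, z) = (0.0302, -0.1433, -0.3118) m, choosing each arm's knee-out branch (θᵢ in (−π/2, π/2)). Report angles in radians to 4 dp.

rotate P by −φ1: (0.0302, -0.1433, -0.3118)
  A cos θ + B sin θ = C:  0.1098·cos θ + -0.3118·sin θ = -0.0609
  √(A²+B²)=0.3306;  θ1 = -1.2322+1.7560 ≈ 0.5238
arm 2 (φ=120.0°): x'=-0.1392, y'=0.0455
  e−x'=0.2792;  (l²−L²−(e−x')²−y'²−z²)/2L = -0.2585
  θ2 = atan2(B,A) + arccos(C/0.4185) = 1.3961
φ3=240.0° → target in arm frame (0.1090, 0.0978)
  e−x'=0.0310;  (l²−L²−(e−x')²−y'²−z²)/2L = 0.0311
  γ=atan2(-0.3118,0.0310)=-1.4717;  ψ=arccos(0.0991)=1.4715;  θ3=γ+ψ≈-0.0002

θ₁ = 0.5238, θ₂ = 1.3961, θ₃ = -0.0002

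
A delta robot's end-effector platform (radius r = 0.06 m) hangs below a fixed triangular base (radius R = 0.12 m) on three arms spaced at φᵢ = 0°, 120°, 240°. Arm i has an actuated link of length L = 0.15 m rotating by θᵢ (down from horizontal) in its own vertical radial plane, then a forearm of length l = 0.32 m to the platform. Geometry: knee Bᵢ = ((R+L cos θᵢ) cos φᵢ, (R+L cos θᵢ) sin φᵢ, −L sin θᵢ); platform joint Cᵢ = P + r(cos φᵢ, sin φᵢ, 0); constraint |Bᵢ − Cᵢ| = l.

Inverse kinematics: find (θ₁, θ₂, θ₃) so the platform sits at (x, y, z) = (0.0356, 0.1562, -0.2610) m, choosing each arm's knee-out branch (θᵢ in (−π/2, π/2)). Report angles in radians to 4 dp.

φ1=0.0° → target in arm frame (0.0356, 0.1562)
  A cos θ + B sin θ = C:  0.0244·cos θ + -0.2610·sin θ = -0.0440
  θ1 = atan2(B,A) + arccos(C/0.2621) = 0.2621
rotate P by −φ2: (0.1175, -0.1089, -0.2610)
  A=-0.0575, B=-0.2610, C=(l²−L²−A²−y'²−z²)/(2L)=-0.0113
  √(A²+B²)=0.2673;  θ2 = -1.7875+1.6131 ≈ -0.1744
φ3=240.0° → target in arm frame (-0.1531, -0.0473)
  e−x'=0.2131;  (l²−L²−(e−x')²−y'²−z²)/2L = -0.1195
  γ=atan2(-0.2610,0.2131)=-0.8862;  ψ=arccos(-0.3547)=1.9334;  θ3=γ+ψ≈1.0473

θ₁ = 0.2621, θ₂ = -0.1744, θ₃ = 1.0473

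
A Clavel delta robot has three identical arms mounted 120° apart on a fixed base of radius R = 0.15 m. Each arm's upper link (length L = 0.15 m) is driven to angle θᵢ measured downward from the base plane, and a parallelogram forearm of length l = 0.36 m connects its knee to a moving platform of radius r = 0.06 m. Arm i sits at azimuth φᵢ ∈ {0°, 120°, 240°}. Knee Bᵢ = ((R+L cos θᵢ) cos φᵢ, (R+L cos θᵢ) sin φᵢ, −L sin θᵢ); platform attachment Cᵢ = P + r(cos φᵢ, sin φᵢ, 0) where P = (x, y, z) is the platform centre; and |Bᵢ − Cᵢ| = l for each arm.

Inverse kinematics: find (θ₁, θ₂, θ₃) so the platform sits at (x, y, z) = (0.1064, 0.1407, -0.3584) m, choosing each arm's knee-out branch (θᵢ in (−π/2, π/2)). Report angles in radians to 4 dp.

θ₁ = 0.3493, θ₂ = 0.5236, θ₃ = 1.3962

rotate P by −φ1: (0.1064, 0.1407, -0.3584)
  e−x'=-0.0164;  (l²−L²−(e−x')²−y'²−z²)/2L = -0.1381
  γ=atan2(-0.3584,-0.0164)=-1.6165;  ψ=arccos(-0.3848)=1.9658;  θ1=γ+ψ≈0.3493
φ2=120.0° → target in arm frame (0.0686, -0.1625)
  A=0.0214, B=-0.3584, C=(l²−L²−A²−y'²−z²)/(2L)=-0.1607
  √(A²+B²)=0.3590;  θ2 = -1.5113+2.0349 ≈ 0.5236
φ3=240.0° → target in arm frame (-0.1750, 0.0218)
  A cos θ + B sin θ = C:  0.2650·cos θ + -0.3584·sin θ = -0.3069
  √(A²+B²)=0.4458;  θ3 = -0.9340+2.3303 ≈ 1.3962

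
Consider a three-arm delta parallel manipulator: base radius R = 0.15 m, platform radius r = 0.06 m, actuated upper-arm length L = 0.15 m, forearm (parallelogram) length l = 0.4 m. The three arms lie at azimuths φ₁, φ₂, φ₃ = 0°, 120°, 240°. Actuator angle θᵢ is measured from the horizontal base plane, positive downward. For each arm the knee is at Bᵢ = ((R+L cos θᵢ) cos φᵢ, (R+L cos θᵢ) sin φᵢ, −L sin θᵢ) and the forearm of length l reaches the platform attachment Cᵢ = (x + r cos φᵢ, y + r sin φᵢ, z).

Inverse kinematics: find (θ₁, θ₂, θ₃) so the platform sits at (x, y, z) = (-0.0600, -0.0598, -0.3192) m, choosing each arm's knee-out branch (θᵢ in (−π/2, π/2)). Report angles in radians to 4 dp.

rotate P by −φ1: (-0.0600, -0.0598, -0.3192)
  e−x'=0.1500;  (l²−L²−(e−x')²−y'²−z²)/2L = 0.0318
  √(A²+B²)=0.3527;  θ1 = -1.1315+1.4806 ≈ 0.3491
φ2=120.0° → target in arm frame (-0.0218, 0.0819)
  A cos θ + B sin θ = C:  0.1118·cos θ + -0.3192·sin θ = 0.0547
  θ2 = atan2(B,A) + arccos(C/0.3382) = 0.1744
rotate P by −φ3: (0.0818, -0.0221, -0.3192)
  e−x'=0.0082;  (l²−L²−(e−x')²−y'²−z²)/2L = 0.1169
  γ=atan2(-0.3192,0.0082)=-1.5451;  ψ=arccos(0.3660)=1.1961;  θ3=γ+ψ≈-0.3490

θ₁ = 0.3491, θ₂ = 0.1744, θ₃ = -0.3490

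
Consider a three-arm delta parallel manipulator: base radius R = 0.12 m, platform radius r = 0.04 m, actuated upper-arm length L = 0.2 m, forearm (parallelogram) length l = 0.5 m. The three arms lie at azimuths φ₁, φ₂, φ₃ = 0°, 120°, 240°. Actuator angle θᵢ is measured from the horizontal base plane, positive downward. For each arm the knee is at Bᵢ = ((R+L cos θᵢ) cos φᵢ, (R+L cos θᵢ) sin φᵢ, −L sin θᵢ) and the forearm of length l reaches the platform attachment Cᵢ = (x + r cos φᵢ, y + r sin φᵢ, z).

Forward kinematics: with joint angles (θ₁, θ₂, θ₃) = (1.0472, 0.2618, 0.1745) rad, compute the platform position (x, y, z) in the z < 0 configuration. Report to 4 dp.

arm 1 at φ=0.0°: e+L cos θ1 = 0.1800;  O1 = (0.1800, 0.0000, -0.1732)
arm 2 at φ=120.0°: e+L cos θ2 = 0.2732;  O2 = (-0.1366, 0.2366, -0.0518)
φ3=240.0°: virtual centre (-0.1385, -0.2399, -0.0347), radius l
subtract pairs → two planes through P
[-0.6332 0.4732 0.2429]·P = 0.0149;  [-0.6370 -0.4797 0.2770]·P = 0.0155
det = 0.6051;  x = -0.0240+0.4091z,  y = -0.0005+0.0341z
sphere 1 gives Az²+Bz+C=0 with A=1.1685, B=0.1795, C=-0.1784;  B²−4AC=0.8661;  roots -0.4750, 0.3214;  negative root z = -0.4750
x = -0.2183, y = -0.0168

(-0.2183, -0.0168, -0.4750)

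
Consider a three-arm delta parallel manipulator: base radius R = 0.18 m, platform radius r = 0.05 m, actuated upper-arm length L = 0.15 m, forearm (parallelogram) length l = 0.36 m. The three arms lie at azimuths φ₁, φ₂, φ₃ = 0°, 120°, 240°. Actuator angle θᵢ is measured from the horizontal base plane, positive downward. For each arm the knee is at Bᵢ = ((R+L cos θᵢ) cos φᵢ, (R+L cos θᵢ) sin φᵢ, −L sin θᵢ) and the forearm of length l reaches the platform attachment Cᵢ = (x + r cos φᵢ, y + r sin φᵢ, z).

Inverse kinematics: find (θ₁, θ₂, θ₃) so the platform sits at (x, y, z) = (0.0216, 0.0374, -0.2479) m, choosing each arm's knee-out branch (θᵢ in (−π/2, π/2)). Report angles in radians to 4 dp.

φ1=0.0° → target in arm frame (0.0216, 0.0374)
  A cos θ + B sin θ = C:  0.1084·cos θ + -0.2479·sin θ = 0.1083
  √(A²+B²)=0.2706;  θ1 = -1.1586+1.1589 ≈ 0.0003
φ2=120.0° → target in arm frame (0.0216, -0.0374)
  e−x'=0.1084;  (l²−L²−(e−x')²−y'²−z²)/2L = 0.1083
  γ=atan2(-0.2479,0.1084)=-1.1585;  ψ=arccos(0.4003)=1.1589;  θ2=γ+ψ≈0.0004
φ3=240.0° → target in arm frame (-0.0432, 0.0000)
  A=0.1732, B=-0.2479, C=(l²−L²−A²−y'²−z²)/(2L)=0.0522
  √(A²+B²)=0.3024;  θ3 = -0.9610+1.3974 ≈ 0.4364

θ₁ = 0.0003, θ₂ = 0.0004, θ₃ = 0.4364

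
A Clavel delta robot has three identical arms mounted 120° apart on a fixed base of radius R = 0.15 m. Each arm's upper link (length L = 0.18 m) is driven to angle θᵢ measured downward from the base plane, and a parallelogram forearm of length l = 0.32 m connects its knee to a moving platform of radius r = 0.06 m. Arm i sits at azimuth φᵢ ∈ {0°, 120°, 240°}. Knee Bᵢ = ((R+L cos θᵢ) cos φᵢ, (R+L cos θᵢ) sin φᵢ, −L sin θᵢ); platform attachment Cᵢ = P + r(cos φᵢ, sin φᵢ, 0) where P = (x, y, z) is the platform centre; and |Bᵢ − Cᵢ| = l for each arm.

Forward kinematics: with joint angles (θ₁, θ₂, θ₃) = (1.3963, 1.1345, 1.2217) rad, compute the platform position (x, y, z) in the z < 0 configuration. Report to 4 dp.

(-0.0415, 0.0135, -0.4524)

S1 = (0.1213·cos0.0°, 0.1213·sin0.0°, -0.1773) = (0.1213, 0.0000, -0.1773)
arm 2 at φ=120.0°: (R−r)+L cos θ2 = 0.1661;  S2 = (-0.0830, 0.1438, -0.1631)
S3 = (0.1516·cos240.0°, 0.1516·sin240.0°, -0.1691) = (-0.0758, -0.1313, -0.1691)
eliminate P² terms by subtracting sphere 1 from 2 and 3
linear system: -0.4086x+0.2876y = 0.0081−0.0283z; -0.3941x+-0.2625y = 0.0055−0.0162z
Cramer: x(z) = -0.0167+0.0548z;  y(z) = 0.0043-0.0204z
quadratic in z: (1.0034)z²+(0.3392)z+(-0.0519)=0, √Δ=0.5688 → z ∈ {-0.4524, 0.1144}; z = -0.4524 (taking z<0)
x = -0.0415, y = 0.0135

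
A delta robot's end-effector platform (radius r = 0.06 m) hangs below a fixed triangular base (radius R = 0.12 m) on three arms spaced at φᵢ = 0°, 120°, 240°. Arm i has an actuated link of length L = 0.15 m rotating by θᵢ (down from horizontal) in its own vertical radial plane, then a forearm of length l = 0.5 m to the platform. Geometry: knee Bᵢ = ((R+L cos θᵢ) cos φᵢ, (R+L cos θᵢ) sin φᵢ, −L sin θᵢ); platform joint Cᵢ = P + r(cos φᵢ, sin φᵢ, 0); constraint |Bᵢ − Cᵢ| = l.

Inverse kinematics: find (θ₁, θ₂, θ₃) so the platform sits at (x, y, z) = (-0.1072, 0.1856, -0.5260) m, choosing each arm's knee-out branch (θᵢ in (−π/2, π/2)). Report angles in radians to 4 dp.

θ₁ = 1.0472, θ₂ = 0.1745, θ₃ = 1.0471

φ1=0.0° → target in arm frame (-0.1072, 0.1856)
  A=0.1672, B=-0.5260, C=(l²−L²−A²−y'²−z²)/(2L)=-0.3719
  θ1 = atan2(B,A) + arccos(C/0.5519) = 1.0472
φ2=120.0° → target in arm frame (0.2143, 0.0000)
  e−x'=-0.1543;  (l²−L²−(e−x')²−y'²−z²)/2L = -0.2433
  γ=atan2(-0.5260,-0.1543)=-1.8562;  ψ=arccos(-0.4439)=2.0307;  θ2=γ+ψ≈0.1745
φ3=240.0° → target in arm frame (-0.1071, -0.1856)
  A cos θ + B sin θ = C:  0.1671·cos θ + -0.5260·sin θ = -0.3719
  γ=atan2(-0.5260,0.1671)=-1.2631;  ψ=arccos(-0.6738)=2.3102;  θ3=γ+ψ≈1.0471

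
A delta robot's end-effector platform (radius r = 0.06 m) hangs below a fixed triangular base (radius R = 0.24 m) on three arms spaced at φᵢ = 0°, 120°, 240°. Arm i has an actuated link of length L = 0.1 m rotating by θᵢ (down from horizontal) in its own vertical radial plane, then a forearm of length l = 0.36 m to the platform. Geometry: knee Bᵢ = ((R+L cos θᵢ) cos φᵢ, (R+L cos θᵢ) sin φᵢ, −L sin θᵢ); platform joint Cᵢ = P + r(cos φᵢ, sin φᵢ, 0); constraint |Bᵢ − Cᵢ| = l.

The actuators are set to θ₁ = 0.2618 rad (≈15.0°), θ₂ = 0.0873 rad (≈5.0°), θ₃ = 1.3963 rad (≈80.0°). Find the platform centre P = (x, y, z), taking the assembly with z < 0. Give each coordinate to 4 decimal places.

(0.0463, 0.1020, -0.2831)

φ1=0.0°: virtual centre (0.2766, 0.0000, -0.0259), radius l
φ2=120.0°: virtual centre (-0.1398, 0.2422, -0.0087), radius l
S3 = (0.1974·cos240.0°, 0.1974·sin240.0°, -0.0985) = (-0.0987, -0.1709, -0.0985)
|S₂|²−|S₁|² = 0.0011;  |S₃|²−|S₁|² = -0.0285
linear system: -0.8328x+0.4843y = 0.0011−0.0343z; -0.7505x+-0.3418y = -0.0285−-0.1452z
det = 0.6482;  x = 0.0207+-0.0904z,  y = 0.0379+-0.2263z
quadratic in z: (1.0594)z²+(0.0809)z+(-0.0620)=0, √Δ=0.5190 → z ∈ {-0.2831, 0.2068}; z = -0.2831 (taking z<0)
x = 0.0463, y = 0.1020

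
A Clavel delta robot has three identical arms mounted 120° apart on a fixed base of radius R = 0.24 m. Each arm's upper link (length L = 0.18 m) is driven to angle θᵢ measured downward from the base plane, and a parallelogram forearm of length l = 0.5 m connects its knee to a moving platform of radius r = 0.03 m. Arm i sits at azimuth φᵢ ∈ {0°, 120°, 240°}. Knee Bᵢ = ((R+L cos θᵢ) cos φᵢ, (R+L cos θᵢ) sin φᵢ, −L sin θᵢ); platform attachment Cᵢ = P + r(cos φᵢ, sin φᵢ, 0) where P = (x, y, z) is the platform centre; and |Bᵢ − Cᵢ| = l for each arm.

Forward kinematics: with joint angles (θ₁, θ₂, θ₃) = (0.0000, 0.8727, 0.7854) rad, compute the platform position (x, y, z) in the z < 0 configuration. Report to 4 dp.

centre 1 = (0.3900·cos0.0°, 0.3900·sin0.0°, 0.0000) = (0.3900, 0.0000, 0.0000)
arm 2 at φ=120.0°: e+L cos θ2 = 0.3257;  centre 2 = (-0.1628, 0.2821, -0.1379)
φ3=240.0°: virtual centre (-0.1686, -0.2921, -0.1273), radius l
|centre ₂|²−|centre ₁|² = -0.0270;  |centre ₃|²−|centre ₁|² = -0.0221
[-1.1057 0.5641 -0.2758]·P = -0.0270;  [-1.1173 -0.5842 -0.2546]·P = -0.0221
Cramer: x(z) = 0.0222-0.2388z;  y(z) = -0.0045+0.0209z
quadratic in z: (1.0574)z²+(0.1755)z+(-0.1147)=0, √Δ=0.7182 → z ∈ {-0.4226, 0.2566}; z = -0.4226 (taking z<0)
x = 0.1230, y = -0.0133

(0.1230, -0.0133, -0.4226)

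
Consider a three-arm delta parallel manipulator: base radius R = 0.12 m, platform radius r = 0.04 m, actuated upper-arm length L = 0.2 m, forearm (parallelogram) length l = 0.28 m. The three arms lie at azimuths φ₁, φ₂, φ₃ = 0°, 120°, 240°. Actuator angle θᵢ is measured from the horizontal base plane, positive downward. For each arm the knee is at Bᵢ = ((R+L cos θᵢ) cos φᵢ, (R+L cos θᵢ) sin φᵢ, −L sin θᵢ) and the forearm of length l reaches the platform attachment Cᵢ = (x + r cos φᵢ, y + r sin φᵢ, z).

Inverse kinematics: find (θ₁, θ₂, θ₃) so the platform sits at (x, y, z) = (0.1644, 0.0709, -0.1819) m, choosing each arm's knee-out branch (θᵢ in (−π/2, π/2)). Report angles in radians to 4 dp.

rotate P by −φ1: (0.1644, 0.0709, -0.1819)
  e−x'=-0.0844;  (l²−L²−(e−x')²−y'²−z²)/2L = -0.0171
  γ=atan2(-0.1819,-0.0844)=-2.0052;  ψ=arccos(-0.0852)=1.6561;  θ1=γ+ψ≈-0.3491
rotate P by −φ2: (-0.0208, -0.1778, -0.1819)
  e−x'=0.1008;  (l²−L²−(e−x')²−y'²−z²)/2L = -0.0912
  γ=atan2(-0.1819,0.1008)=-1.0648;  ψ=arccos(-0.4384)=2.0246;  θ2=γ+ψ≈0.9599
arm 3 (φ=240.0°): x'=-0.1436, y'=0.1069
  A cos θ + B sin θ = C:  0.2236·cos θ + -0.1819·sin θ = -0.1403
  γ=atan2(-0.1819,0.2236)=-0.6829;  ψ=arccos(-0.4867)=2.0791;  θ3=γ+ψ≈1.3962

θ₁ = -0.3491, θ₂ = 0.9599, θ₃ = 1.3962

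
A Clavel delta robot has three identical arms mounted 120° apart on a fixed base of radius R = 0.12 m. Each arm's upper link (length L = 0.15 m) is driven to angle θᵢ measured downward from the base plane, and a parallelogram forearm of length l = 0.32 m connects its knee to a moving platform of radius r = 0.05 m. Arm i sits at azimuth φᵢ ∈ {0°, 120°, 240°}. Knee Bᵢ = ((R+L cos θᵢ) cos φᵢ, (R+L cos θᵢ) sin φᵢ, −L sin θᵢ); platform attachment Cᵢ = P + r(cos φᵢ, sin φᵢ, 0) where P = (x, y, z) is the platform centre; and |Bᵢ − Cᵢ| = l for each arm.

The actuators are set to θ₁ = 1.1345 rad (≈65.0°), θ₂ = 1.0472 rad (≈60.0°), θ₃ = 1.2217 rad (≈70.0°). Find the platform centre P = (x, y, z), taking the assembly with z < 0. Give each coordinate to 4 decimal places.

(0.0004, 0.0276, -0.4257)

φ1=0.0°: virtual centre (0.1334, 0.0000, -0.1359), radius l
arm 2 at φ=120.0°: (R−r)+L cos θ2 = 0.1450;  centre 2 = (-0.0725, 0.1256, -0.1299)
arm 3 at φ=240.0°: (R−r)+L cos θ3 = 0.1213;  centre 3 = (-0.0607, -0.1051, -0.1410)
|centre ₂|²−|centre ₁|² = 0.0016;  |centre ₃|²−|centre ₁|² = -0.0017
linear system: -0.4118x+0.2511y = 0.0016−0.0121z; -0.3881x+-0.2101y = -0.0017−-0.0100z
det = 0.1840;  x = 0.0005+0.0001z,  y = 0.0072+-0.0479z
sphere 1 gives Az²+Bz+C=0 with A=1.0023, B=0.2712, C=-0.0662;  B²−4AC=0.3389;  roots -0.4257, 0.1551;  negative root z = -0.4257
x = 0.0004, y = 0.0276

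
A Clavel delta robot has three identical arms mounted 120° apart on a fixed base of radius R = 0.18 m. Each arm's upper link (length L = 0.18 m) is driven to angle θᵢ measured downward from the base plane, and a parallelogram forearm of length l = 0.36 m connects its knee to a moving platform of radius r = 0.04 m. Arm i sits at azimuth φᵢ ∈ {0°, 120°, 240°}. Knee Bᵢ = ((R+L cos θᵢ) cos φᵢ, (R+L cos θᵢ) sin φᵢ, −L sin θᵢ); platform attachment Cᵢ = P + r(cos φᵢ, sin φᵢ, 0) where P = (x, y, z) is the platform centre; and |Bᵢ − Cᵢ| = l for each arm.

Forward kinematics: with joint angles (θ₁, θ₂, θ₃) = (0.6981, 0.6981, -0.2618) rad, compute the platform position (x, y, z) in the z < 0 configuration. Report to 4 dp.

(-0.0488, -0.0845, -0.2412)

arm 1 at φ=0.0°: e+L cos θ1 = 0.2779;  centre 1 = (0.2779, 0.0000, -0.1157)
centre 2 = (0.2779·cos120.0°, 0.2779·sin120.0°, -0.1157) = (-0.1389, 0.2407, -0.1157)
centre 3 = (0.3139·cos240.0°, 0.3139·sin240.0°, 0.0466) = (-0.1569, -0.2718, 0.0466)
eliminate P² terms by subtracting sphere 1 from 2 and 3
plane₁₂: -0.8337x+0.4813y+0.0000z = 0.0000
det = 0.8718;  x = -0.0056+0.1792z,  y = -0.0096+0.3104z
into |P−centre ₁|² = l²: 1.1284z² + 0.1238z + -0.0358 = 0;  Δ = 0.1768;  z = -0.2412 or 0.1315 → z<0 root = -0.2412
x = -0.0488, y = -0.0845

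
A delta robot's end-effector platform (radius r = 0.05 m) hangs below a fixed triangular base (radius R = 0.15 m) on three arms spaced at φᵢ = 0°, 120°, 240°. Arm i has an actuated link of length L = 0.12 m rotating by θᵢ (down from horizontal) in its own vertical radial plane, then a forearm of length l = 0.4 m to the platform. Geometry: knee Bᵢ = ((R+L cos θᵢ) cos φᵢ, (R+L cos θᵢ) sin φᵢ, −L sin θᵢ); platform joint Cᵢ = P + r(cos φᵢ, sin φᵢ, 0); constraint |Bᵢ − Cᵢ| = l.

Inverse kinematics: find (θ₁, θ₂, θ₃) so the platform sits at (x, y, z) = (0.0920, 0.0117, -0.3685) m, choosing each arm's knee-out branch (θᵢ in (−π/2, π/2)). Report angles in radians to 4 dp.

θ₁ = -0.0871, θ₂ = 0.5234, θ₃ = 0.6107

arm 1 (φ=0.0°): x'=0.0920, y'=0.0117
  e−x'=0.0080;  (l²−L²−(e−x')²−y'²−z²)/2L = 0.0400
  √(A²+B²)=0.3686;  θ1 = -1.5491+1.4620 ≈ -0.0871
arm 2 (φ=120.0°): x'=-0.0359, y'=-0.0855
  e−x'=0.1359;  (l²−L²−(e−x')²−y'²−z²)/2L = -0.0665
  √(A²+B²)=0.3927;  θ2 = -1.2176+1.7410 ≈ 0.5234
arm 3 (φ=240.0°): x'=-0.0561, y'=0.0738
  A cos θ + B sin θ = C:  0.1561·cos θ + -0.3685·sin θ = -0.0834
  θ3 = atan2(B,A) + arccos(C/0.4002) = 0.6107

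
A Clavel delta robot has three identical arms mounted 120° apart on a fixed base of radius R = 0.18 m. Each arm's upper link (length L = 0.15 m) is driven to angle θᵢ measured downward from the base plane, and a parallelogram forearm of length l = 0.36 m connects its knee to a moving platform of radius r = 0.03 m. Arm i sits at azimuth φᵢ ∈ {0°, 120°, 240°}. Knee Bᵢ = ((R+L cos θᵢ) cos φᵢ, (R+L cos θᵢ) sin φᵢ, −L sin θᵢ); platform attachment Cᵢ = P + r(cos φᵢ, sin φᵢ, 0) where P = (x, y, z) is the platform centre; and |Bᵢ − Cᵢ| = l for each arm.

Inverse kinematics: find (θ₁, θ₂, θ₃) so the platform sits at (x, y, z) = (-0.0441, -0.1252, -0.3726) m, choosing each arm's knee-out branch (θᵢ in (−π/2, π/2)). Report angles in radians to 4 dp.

θ₁ = 1.2213, θ₂ = 1.3962, θ₃ = 0.3489

φ1=0.0° → target in arm frame (-0.0441, -0.1252)
  A cos θ + B sin θ = C:  0.1941·cos θ + -0.3726·sin θ = -0.2836
  √(A²+B²)=0.4201;  θ1 = -1.0905+2.3118 ≈ 1.2213
φ2=120.0° → target in arm frame (-0.0864, 0.1008)
  A cos θ + B sin θ = C:  0.2364·cos θ + -0.3726·sin θ = -0.3259
  γ=atan2(-0.3726,0.2364)=-1.0055;  ψ=arccos(-0.7385)=2.4017;  θ2=γ+ψ≈1.3962
φ3=240.0° → target in arm frame (0.1305, 0.0244)
  A cos θ + B sin θ = C:  0.0195·cos θ + -0.3726·sin θ = -0.1090
  θ3 = atan2(B,A) + arccos(C/0.3731) = 0.3489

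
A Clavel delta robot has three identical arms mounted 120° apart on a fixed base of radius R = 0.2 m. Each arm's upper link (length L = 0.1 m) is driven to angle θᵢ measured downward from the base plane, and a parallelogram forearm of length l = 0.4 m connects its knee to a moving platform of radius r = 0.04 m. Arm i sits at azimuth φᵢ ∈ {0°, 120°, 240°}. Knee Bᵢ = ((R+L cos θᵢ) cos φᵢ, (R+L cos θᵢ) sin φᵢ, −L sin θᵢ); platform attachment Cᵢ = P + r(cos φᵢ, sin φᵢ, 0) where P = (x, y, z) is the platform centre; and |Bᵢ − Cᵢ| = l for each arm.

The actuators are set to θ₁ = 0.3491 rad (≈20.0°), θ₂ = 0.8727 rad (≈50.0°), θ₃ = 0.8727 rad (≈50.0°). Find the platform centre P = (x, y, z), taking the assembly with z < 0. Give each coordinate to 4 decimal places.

(0.0573, 0.0000, -0.3825)

arm 1 at φ=0.0°: (R−r)+L cos θ1 = 0.2540;  centre 1 = (0.2540, 0.0000, -0.0342)
centre 2 = (0.2243·cos120.0°, 0.2243·sin120.0°, -0.0766) = (-0.1121, 0.1942, -0.0766)
arm 3 at φ=240.0°: (R−r)+L cos θ3 = 0.2243;  centre 3 = (-0.1121, -0.1942, -0.0766)
eliminate P² terms by subtracting sphere 1 from 2 and 3
linear system: -0.7322x+0.3885y = -0.0095−-0.0848z; -0.7322x+-0.3885y = -0.0095−-0.0848z
Cramer: x(z) = 0.0130-0.1158z;  y(z) = 0.0000+0.0000z
into |P−centre ₁|² = l²: 1.0134z² + 0.1242z + -0.1008 = 0;  Δ = 0.4239;  z = -0.3825 or 0.2599 → z<0 root = -0.3825
x = 0.0573, y = 0.0000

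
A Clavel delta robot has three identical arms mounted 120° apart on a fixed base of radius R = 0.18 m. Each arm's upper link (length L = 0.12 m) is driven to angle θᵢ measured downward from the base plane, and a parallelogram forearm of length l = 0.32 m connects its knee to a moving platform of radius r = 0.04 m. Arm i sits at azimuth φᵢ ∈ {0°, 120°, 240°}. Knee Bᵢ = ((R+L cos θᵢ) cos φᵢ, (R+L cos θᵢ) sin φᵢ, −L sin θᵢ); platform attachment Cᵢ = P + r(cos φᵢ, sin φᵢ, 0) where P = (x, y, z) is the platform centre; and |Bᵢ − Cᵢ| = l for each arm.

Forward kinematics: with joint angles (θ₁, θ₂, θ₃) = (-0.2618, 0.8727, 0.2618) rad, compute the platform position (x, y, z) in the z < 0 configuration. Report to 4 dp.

(0.0639, -0.0490, -0.2202)

S1 = (0.2559·cos0.0°, 0.2559·sin0.0°, 0.0311) = (0.2559, 0.0000, 0.0311)
φ2=120.0°: virtual centre (-0.1086, 0.1880, -0.0919), radius l
S3 = (0.2559·cos240.0°, 0.2559·sin240.0°, -0.0311) = (-0.1280, -0.2216, -0.0311)
subtract pairs → two planes through P
linear system: -0.7290x+0.3761y = -0.0109−-0.2460z; -0.7677x+-0.4433y = 0.0000−-0.1242z
Cramer: x(z) = 0.0079-0.2546z;  y(z) = -0.0136+0.1606z
quadratic in z: (1.0906)z²+(0.0598)z+(-0.0397)=0, √Δ=0.4206 → z ∈ {-0.2202, 0.1654}; z = -0.2202 (taking z<0)
x = 0.0639, y = -0.0490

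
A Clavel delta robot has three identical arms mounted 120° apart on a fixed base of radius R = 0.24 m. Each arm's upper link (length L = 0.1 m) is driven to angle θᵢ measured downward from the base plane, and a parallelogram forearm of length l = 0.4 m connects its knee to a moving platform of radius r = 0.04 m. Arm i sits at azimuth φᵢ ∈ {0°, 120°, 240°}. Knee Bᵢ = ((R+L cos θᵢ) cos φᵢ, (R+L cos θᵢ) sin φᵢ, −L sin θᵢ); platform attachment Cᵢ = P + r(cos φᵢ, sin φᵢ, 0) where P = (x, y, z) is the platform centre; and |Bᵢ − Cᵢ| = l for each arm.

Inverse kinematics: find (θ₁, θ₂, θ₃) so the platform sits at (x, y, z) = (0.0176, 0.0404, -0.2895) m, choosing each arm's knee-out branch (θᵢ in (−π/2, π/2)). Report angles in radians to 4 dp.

θ₁ = 0.0874, θ₂ = 0.0007, θ₃ = 0.6108

φ1=0.0° → target in arm frame (0.0176, 0.0404)
  e−x'=0.1824;  (l²−L²−(e−x')²−y'²−z²)/2L = 0.1564
  √(A²+B²)=0.3422;  θ1 = -1.0086+1.0960 ≈ 0.0874
rotate P by −φ2: (0.0262, -0.0354, -0.2895)
  A cos θ + B sin θ = C:  0.1738·cos θ + -0.2895·sin θ = 0.1736
  √(A²+B²)=0.3377;  θ2 = -1.0301+1.0308 ≈ 0.0007
rotate P by −φ3: (-0.0438, -0.0050, -0.2895)
  A=0.2438, B=-0.2895, C=(l²−L²−A²−y'²−z²)/(2L)=0.0337
  γ=atan2(-0.2895,0.2438)=-0.8709;  ψ=arccos(0.0889)=1.4817;  θ3=γ+ψ≈0.6108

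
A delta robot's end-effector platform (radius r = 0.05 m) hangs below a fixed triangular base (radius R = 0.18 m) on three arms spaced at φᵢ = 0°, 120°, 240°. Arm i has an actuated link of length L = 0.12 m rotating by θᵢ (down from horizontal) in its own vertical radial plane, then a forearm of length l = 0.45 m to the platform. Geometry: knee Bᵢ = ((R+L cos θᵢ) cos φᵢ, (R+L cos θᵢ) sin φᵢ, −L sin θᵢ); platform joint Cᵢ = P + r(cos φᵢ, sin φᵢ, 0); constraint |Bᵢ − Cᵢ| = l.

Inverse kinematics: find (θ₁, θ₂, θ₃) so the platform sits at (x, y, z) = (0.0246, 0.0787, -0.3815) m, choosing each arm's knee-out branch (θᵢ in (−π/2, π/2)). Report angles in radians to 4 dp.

θ₁ = 0.0004, θ₂ = -0.1741, θ₃ = 0.5238

arm 1 (φ=0.0°): x'=0.0246, y'=0.0787
  A cos θ + B sin θ = C:  0.1054·cos θ + -0.3815·sin θ = 0.1052
  √(A²+B²)=0.3958;  θ1 = -1.3012+1.3017 ≈ 0.0004
rotate P by −φ2: (0.0559, -0.0607, -0.3815)
  e−x'=0.0741;  (l²−L²−(e−x')²−y'²−z²)/2L = 0.1391
  γ=atan2(-0.3815,0.0741)=-1.3788;  ψ=arccos(0.3579)=1.2048;  θ2=γ+ψ≈-0.1741
φ3=240.0° → target in arm frame (-0.0805, -0.0180)
  A cos θ + B sin θ = C:  0.2105·cos θ + -0.3815·sin θ = -0.0086
  γ=atan2(-0.3815,0.2105)=-1.0667;  ψ=arccos(-0.0197)=1.5905;  θ3=γ+ψ≈0.5238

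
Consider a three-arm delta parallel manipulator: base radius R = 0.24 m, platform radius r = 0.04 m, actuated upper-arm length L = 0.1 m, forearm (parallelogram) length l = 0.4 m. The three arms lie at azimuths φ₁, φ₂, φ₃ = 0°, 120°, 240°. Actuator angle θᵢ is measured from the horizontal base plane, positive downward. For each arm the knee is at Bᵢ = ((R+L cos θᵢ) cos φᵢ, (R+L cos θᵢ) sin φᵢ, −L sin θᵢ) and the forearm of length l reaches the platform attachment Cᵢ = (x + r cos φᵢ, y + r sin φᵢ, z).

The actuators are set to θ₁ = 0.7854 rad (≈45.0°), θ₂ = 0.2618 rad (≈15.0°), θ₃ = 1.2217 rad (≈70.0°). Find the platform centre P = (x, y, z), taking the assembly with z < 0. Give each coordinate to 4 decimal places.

φ1=0.0°: virtual centre (0.2707, 0.0000, -0.0707), radius l
O2 = (0.2966·cos120.0°, 0.2966·sin120.0°, -0.0259) = (-0.1483, 0.2569, -0.0259)
O3 = (0.2342·cos240.0°, 0.2342·sin240.0°, -0.0940) = (-0.1171, -0.2028, -0.0940)
|O₂|²−|O₁|² = 0.0104;  |O₃|²−|O₁|² = -0.0146
plane₁₂: -0.8380x+0.5137y+0.0897z = 0.0104
det = 0.7384;  x = 0.0045+0.0169z,  y = 0.0274+-0.1470z
sphere 1 gives Az²+Bz+C=0 with A=1.0219, B=0.1244, C=-0.0834;  B²−4AC=0.3562;  roots -0.3529, 0.2312;  negative root z = -0.3529
x = -0.0015, y = 0.0793

(-0.0015, 0.0793, -0.3529)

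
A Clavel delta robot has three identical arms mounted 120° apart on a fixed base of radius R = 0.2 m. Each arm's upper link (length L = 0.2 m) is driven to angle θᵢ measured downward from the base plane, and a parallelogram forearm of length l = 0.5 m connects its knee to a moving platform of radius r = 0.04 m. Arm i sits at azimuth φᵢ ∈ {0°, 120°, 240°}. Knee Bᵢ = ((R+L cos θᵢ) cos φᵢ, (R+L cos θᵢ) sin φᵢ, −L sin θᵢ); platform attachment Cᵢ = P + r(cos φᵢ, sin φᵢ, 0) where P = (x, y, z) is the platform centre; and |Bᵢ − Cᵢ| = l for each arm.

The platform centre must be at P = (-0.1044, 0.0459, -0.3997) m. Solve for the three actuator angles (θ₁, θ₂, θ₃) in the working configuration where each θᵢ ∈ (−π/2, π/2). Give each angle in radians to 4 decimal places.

θ₁ = 0.6982, θ₂ = -0.0873, θ₃ = 0.2619

φ1=0.0° → target in arm frame (-0.1044, 0.0459)
  e−x'=0.2644;  (l²−L²−(e−x')²−y'²−z²)/2L = -0.0544
  θ1 = atan2(B,A) + arccos(C/0.4792) = 0.6982
arm 2 (φ=120.0°): x'=0.0920, y'=0.0675
  A=0.0680, B=-0.3997, C=(l²−L²−A²−y'²−z²)/(2L)=0.1026
  θ2 = atan2(B,A) + arccos(C/0.4055) = -0.0873
rotate P by −φ3: (0.0124, -0.1134, -0.3997)
  A cos θ + B sin θ = C:  0.1476·cos θ + -0.3997·sin θ = 0.0390
  θ3 = atan2(B,A) + arccos(C/0.4261) = 0.2619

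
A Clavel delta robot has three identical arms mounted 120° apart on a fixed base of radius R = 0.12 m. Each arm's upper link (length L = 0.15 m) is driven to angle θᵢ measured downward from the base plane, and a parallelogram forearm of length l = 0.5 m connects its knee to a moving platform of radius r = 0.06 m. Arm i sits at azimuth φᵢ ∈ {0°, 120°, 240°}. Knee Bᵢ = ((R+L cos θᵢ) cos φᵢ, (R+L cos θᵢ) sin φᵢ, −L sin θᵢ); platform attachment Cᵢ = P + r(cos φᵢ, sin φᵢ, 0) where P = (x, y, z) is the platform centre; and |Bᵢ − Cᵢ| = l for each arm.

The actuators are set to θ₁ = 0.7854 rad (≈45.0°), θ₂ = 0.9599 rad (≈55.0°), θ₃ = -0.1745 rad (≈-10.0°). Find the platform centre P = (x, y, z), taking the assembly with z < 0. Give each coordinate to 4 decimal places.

arm 1 at φ=0.0°: ρ1 = 0.1661;  O1 = (0.1661, 0.0000, -0.1061)
arm 2 at φ=120.0°: ρ2 = 0.1460;  O2 = (-0.0730, 0.1265, -0.1229)
arm 3 at φ=240.0°: ρ3 = 0.2077;  O3 = (-0.1039, -0.1799, 0.0260)
eliminate P² terms by subtracting sphere 1 from 2 and 3
linear system: -0.4782x+0.2529y = -0.0024−-0.0336z; -0.5399x+-0.3598y = 0.0050−0.2642z
Cramer: x(z) = -0.0013+0.1774z;  y(z) = -0.0119+0.4682z
sphere 1 gives Az²+Bz+C=0 with A=1.2507, B=0.1416, C=-0.2106;  B²−4AC=1.0736;  roots -0.4708, 0.3576;  negative root z = -0.4708
x = -0.0848, y = -0.2324

(-0.0848, -0.2324, -0.4708)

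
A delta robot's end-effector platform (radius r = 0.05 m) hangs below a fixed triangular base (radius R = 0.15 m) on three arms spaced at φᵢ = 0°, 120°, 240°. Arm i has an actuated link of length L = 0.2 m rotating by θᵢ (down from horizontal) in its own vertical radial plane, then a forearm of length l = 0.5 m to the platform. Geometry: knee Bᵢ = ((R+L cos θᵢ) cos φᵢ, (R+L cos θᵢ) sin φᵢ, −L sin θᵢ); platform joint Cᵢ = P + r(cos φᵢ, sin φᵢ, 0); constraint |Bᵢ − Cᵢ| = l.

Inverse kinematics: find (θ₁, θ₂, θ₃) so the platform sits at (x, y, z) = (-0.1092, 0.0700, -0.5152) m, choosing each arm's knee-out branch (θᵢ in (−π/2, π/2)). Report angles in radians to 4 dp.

θ₁ = 0.8728, θ₂ = 0.2618, θ₃ = 0.6108

φ1=0.0° → target in arm frame (-0.1092, 0.0700)
  A cos θ + B sin θ = C:  0.2092·cos θ + -0.5152·sin θ = -0.2602
  θ1 = atan2(B,A) + arccos(C/0.5561) = 0.8728
arm 2 (φ=120.0°): x'=0.1152, y'=0.0596
  e−x'=-0.0152;  (l²−L²−(e−x')²−y'²−z²)/2L = -0.1480
  θ2 = atan2(B,A) + arccos(C/0.5154) = 0.2618
φ3=240.0° → target in arm frame (-0.0060, -0.1296)
  e−x'=0.1060;  (l²−L²−(e−x')²−y'²−z²)/2L = -0.2087
  √(A²+B²)=0.5260;  θ3 = -1.3678+1.9787 ≈ 0.6108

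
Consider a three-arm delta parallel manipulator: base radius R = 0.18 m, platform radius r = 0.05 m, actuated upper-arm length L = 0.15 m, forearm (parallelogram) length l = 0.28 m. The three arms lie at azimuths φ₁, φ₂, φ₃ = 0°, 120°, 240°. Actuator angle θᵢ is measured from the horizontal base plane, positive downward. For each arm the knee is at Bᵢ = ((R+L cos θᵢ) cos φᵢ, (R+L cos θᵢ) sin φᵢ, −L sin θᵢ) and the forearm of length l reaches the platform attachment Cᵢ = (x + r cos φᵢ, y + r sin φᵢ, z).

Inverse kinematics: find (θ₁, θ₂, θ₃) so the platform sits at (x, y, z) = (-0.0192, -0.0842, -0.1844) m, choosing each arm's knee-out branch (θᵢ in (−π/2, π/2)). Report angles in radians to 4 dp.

φ1=0.0° → target in arm frame (-0.0192, -0.0842)
  A=0.1492, B=-0.1844, C=(l²−L²−A²−y'²−z²)/(2L)=-0.0248
  √(A²+B²)=0.2372;  θ1 = -0.8905+1.6757 ≈ 0.7852
φ2=120.0° → target in arm frame (-0.0633, 0.0587)
  e−x'=0.1933;  (l²−L²−(e−x')²−y'²−z²)/2L = -0.0631
  √(A²+B²)=0.2672;  θ2 = -0.7618+1.8092 ≈ 1.0474
φ3=240.0° → target in arm frame (0.0825, 0.0255)
  A cos θ + B sin θ = C:  0.0475·cos θ + -0.1844·sin θ = 0.0633
  θ3 = atan2(B,A) + arccos(C/0.1904) = -0.0869

θ₁ = 0.7852, θ₂ = 1.0474, θ₃ = -0.0869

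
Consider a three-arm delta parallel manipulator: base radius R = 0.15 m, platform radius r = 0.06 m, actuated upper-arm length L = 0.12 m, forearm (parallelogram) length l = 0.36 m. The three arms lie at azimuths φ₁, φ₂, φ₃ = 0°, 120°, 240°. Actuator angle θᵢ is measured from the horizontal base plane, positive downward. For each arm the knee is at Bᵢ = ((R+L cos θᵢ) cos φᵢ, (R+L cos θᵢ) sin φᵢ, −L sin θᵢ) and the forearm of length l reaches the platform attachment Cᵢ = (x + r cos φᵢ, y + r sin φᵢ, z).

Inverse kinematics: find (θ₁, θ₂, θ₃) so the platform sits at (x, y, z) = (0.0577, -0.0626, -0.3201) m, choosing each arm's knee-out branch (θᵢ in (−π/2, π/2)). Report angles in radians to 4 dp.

φ1=0.0° → target in arm frame (0.0577, -0.0626)
  A cos θ + B sin θ = C:  0.0323·cos θ + -0.3201·sin θ = 0.0324
  θ1 = atan2(B,A) + arccos(C/0.3217) = -0.0003
arm 2 (φ=120.0°): x'=-0.0831, y'=-0.0187
  A=0.1731, B=-0.3201, C=(l²−L²−A²−y'²−z²)/(2L)=-0.0732
  γ=atan2(-0.3201,0.1731)=-1.0752;  ψ=arccos(-0.2011)=1.7733;  θ2=γ+ψ≈0.6981
rotate P by −φ3: (0.0254, 0.0813, -0.3201)
  A cos θ + B sin θ = C:  0.0646·cos θ + -0.3201·sin θ = 0.0081
  √(A²+B²)=0.3266;  θ3 = -1.3715+1.5459 ≈ 0.1743

θ₁ = -0.0003, θ₂ = 0.6981, θ₃ = 0.1743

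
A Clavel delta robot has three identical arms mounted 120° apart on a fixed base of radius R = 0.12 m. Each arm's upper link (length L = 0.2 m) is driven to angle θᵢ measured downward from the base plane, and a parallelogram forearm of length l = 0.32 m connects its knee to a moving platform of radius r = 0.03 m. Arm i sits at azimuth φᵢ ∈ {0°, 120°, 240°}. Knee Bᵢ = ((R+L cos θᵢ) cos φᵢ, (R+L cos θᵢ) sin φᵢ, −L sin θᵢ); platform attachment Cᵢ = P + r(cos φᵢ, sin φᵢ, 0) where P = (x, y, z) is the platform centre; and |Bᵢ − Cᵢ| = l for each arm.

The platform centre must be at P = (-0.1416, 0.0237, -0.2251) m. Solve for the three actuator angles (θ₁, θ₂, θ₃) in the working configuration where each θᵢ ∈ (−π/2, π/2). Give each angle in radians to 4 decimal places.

θ₁ = 1.1346, θ₂ = 0.0002, θ₃ = 0.2615

arm 1 (φ=0.0°): x'=-0.1416, y'=0.0237
  A cos θ + B sin θ = C:  0.2316·cos θ + -0.2251·sin θ = -0.1062
  γ=atan2(-0.2251,0.2316)=-0.7712;  ψ=arccos(-0.3287)=1.9058;  θ1=γ+ψ≈1.1346
arm 2 (φ=120.0°): x'=0.0913, y'=0.1108
  A cos θ + B sin θ = C:  -0.0013·cos θ + -0.2251·sin θ = -0.0014
  √(A²+B²)=0.2251;  θ2 = -1.5767+1.5768 ≈ 0.0002
arm 3 (φ=240.0°): x'=0.0503, y'=-0.1345
  A=0.0397, B=-0.2251, C=(l²−L²−A²−y'²−z²)/(2L)=-0.0198
  √(A²+B²)=0.2286;  θ3 = -1.3961+1.6577 ≈ 0.2615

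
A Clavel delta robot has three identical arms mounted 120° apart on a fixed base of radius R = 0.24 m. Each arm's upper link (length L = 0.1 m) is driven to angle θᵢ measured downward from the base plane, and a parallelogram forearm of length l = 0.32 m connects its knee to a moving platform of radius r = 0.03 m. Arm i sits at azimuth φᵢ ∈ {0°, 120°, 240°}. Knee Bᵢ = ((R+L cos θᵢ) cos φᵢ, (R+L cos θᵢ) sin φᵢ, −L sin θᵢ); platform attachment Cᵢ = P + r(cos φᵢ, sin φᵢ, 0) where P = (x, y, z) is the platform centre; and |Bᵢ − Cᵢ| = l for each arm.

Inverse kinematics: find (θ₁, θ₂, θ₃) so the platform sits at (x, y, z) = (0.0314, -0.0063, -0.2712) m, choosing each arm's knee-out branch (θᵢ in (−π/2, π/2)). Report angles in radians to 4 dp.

θ₁ = 0.7853, θ₂ = 1.2218, θ₃ = 1.1350

φ1=0.0° → target in arm frame (0.0314, -0.0063)
  A cos θ + B sin θ = C:  0.1786·cos θ + -0.2712·sin θ = -0.0654
  √(A²+B²)=0.3247;  θ1 = -0.9884+1.7737 ≈ 0.7853
arm 2 (φ=120.0°): x'=-0.0212, y'=-0.0240
  A=0.2312, B=-0.2712, C=(l²−L²−A²−y'²−z²)/(2L)=-0.1758
  θ2 = atan2(B,A) + arccos(C/0.3563) = 1.2218
rotate P by −φ3: (-0.0102, 0.0303, -0.2712)
  A=0.2202, B=-0.2712, C=(l²−L²−A²−y'²−z²)/(2L)=-0.1529
  γ=atan2(-0.2712,0.2202)=-0.8887;  ψ=arccos(-0.4376)=2.0237;  θ3=γ+ψ≈1.1350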